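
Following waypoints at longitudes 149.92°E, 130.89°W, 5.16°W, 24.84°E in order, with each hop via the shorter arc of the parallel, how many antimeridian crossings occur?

1

Leg 1: +149.92° → -130.89°, shortest Δλ = 79.19° (east) — crosses 180°.
Leg 2: -130.89° → -5.16°, shortest Δλ = 125.73° (east) — does not cross 180°.
Leg 3: -5.16° → +24.84°, shortest Δλ = 30.0° (east) — does not cross 180°.
Total crossings: 1.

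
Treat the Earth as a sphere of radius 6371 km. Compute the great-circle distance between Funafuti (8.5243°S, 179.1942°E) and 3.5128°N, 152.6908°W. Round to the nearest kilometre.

Δλ = -152.6908 − 179.1942 = -331.8850°; wrapped into (−180°, 180°]: 28.1150°.
Δφ = 3.5128 − -8.5243 = 12.0371°.
a = sin²(Δφ/2) + cos φ₁ · cos φ₂ · sin²(Δλ/2) = 0.069230.
c = 2·atan2(√a, √(1−a)) = 0.53250 rad → d = 6371·c ≈ 3392.58 km.

3393 km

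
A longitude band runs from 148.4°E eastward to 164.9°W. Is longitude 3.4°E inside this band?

No

Band width going east from +148.4° to -164.9°: ((-164.9 − 148.4) mod 360) = 46.7°.
Offset of +3.4° east of the west edge: ((3.4 − 148.4) mod 360) = 215.0°.
215.0° > 46.7° ⇒ outside.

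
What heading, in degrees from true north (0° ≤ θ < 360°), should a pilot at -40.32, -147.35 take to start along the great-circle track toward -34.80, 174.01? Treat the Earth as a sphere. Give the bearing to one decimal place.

Δλ = 174.01 − -147.35 = 321.36°; wrapped into (−180°, 180°]: -38.64°.
θ = atan2( sin Δλ · cos φ₂ , cos φ₁ · sin φ₂ − sin φ₁ · cos φ₂ · cos Δλ )
  = atan2(-0.51275, -0.02012) = -92.247° → normalised to [0°, 360°): 267.753°.

267.8°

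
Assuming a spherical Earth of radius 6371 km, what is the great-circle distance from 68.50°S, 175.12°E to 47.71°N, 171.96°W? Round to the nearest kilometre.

Δλ = -171.96 − 175.12 = -347.08°; wrapped into (−180°, 180°]: 12.92°.
Δφ = 47.71 − -68.50 = 116.21°.
a = sin²(Δφ/2) + cos φ₁ · cos φ₂ · sin²(Δλ/2) = 0.723953.
c = 2·atan2(√a, √(1−a)) = 2.03522 rad → d = 6371·c ≈ 12966.37 km.

12966 km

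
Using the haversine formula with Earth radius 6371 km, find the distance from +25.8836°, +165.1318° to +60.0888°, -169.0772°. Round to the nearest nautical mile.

2313 nmi

Δλ = -169.0772 − 165.1318 = -334.2090°; wrapped into (−180°, 180°]: 25.7910°.
Δφ = 60.0888 − 25.8836 = 34.2052°.
a = sin²(Δφ/2) + cos φ₁ · cos φ₂ · sin²(Δλ/2) = 0.108830.
c = 2·atan2(√a, √(1−a)) = 0.67238 rad → d = 6371·c ≈ 4283.75 km ≈ 2313.04 nmi.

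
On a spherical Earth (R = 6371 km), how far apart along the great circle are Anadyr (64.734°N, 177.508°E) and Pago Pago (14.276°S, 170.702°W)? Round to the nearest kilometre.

8842 km

Δλ = -170.702 − 177.508 = -348.210°; wrapped into (−180°, 180°]: 11.790°.
Δφ = -14.276 − 64.734 = -79.010°.
a = sin²(Δφ/2) + cos φ₁ · cos φ₂ · sin²(Δλ/2) = 0.409044.
c = 2·atan2(√a, √(1−a)) = 1.38787 rad → d = 6371·c ≈ 8842.10 km.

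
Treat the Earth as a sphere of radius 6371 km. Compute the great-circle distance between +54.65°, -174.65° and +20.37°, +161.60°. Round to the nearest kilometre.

4304 km

Δλ = 161.60 − -174.65 = 336.25°; wrapped into (−180°, 180°]: -23.75°.
Δφ = 20.37 − 54.65 = -34.28°.
a = sin²(Δφ/2) + cos φ₁ · cos φ₂ · sin²(Δλ/2) = 0.109820.
c = 2·atan2(√a, √(1−a)) = 0.67555 rad → d = 6371·c ≈ 4303.95 km.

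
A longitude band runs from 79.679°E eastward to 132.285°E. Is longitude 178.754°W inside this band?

No

Band width going east from +79.679° to +132.285°: ((132.285 − 79.679) mod 360) = 52.606°.
Offset of -178.754° east of the west edge: ((-178.754 − 79.679) mod 360) = 101.567°.
101.567° > 52.606° ⇒ outside.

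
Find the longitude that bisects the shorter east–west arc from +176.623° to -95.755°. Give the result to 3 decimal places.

-139.566°

Signed shortest Δλ from +176.623° to -95.755° is +87.622°.
Midpoint longitude = +176.623° + (+87.622°)/2 = +176.623° + 43.811° = +220.434°.
Normalise into (−180°, 180°]: -139.566°.
(The naïve average (+176.623 + -95.755)/2 = 40.434° is on the wrong side of the globe.)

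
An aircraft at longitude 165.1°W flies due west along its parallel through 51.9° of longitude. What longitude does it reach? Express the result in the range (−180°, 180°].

143.0°E

Start at -165.1°; shift −51.9° → -217.0°.
-217.0° lies outside (−180°, 180°]; add 360° → +143.0°.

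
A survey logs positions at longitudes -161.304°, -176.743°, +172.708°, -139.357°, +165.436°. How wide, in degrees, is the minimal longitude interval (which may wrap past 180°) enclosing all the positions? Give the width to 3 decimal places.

55.207°

Sort the longitudes: -176.743°, -161.304°, -139.357°, +165.436°, +172.708°.
Eastward gaps between consecutive values (wrapping around): 15.439°, 21.947°, 304.793°, 7.272°, 10.549°.
Largest gap = 304.793° ⇒ minimal covering band is its complement: 360° − 304.793° = 55.207°.
Band runs from +165.436° eastward to -139.357°, crossing the antimeridian.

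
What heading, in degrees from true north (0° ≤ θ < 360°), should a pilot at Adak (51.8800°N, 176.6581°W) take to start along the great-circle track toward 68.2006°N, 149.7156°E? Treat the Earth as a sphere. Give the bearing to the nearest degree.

328°

Δλ = 149.7156 − -176.6581 = 326.3737°; wrapped into (−180°, 180°]: -33.6263°.
θ = atan2( sin Δλ · cos φ₂ , cos φ₁ · sin φ₂ − sin φ₁ · cos φ₂ · cos Δλ )
  = atan2(-0.20565, 0.32990) = -31.938° → normalised to [0°, 360°): 328.062°.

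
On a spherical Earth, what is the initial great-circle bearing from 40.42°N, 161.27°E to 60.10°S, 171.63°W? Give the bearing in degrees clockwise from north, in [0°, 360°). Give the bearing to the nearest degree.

Δλ = -171.63 − 161.27 = -332.90°; wrapped into (−180°, 180°]: 27.10°.
θ = atan2( sin Δλ · cos φ₂ , cos φ₁ · sin φ₂ − sin φ₁ · cos φ₂ · cos Δλ )
  = atan2(0.22708, -0.94771) = 166.525° → normalised to [0°, 360°): 166.525°.

167°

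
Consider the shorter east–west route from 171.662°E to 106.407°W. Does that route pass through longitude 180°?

Naïve |-106.407 − 171.662| = 278.069° > 180°, so the shorter arc goes the other way round — across 180°.
Signed shortest Δλ = ((-106.407 − 171.662 + 180) mod 360) − 180 = 81.931°.
Going east by 81.931° from +171.662° passes through 180° before reaching -106.407°.

Yes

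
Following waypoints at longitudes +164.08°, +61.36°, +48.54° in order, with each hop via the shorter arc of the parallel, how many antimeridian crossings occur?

0

Leg 1: +164.08° → +61.36°, shortest Δλ = -102.72° (west) — does not cross 180°.
Leg 2: +61.36° → +48.54°, shortest Δλ = -12.82° (west) — does not cross 180°.
Total crossings: 0.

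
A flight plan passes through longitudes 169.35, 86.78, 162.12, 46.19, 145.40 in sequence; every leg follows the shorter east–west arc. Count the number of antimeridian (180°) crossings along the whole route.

0

Leg 1: +169.35° → +86.78°, shortest Δλ = -82.57° (west) — does not cross 180°.
Leg 2: +86.78° → +162.12°, shortest Δλ = 75.34° (east) — does not cross 180°.
Leg 3: +162.12° → +46.19°, shortest Δλ = -115.93° (west) — does not cross 180°.
Leg 4: +46.19° → +145.40°, shortest Δλ = 99.21° (east) — does not cross 180°.
Total crossings: 0.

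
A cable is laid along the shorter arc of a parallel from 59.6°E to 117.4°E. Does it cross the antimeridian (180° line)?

No

Signed shortest Δλ = ((117.4 − 59.6 + 180) mod 360) − 180 = 57.8°.
Going east by 57.8° from +59.6° reaches +117.4° without touching 180°.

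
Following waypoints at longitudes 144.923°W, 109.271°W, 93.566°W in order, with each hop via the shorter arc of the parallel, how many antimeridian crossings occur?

0

Leg 1: -144.923° → -109.271°, shortest Δλ = 35.652° (east) — does not cross 180°.
Leg 2: -109.271° → -93.566°, shortest Δλ = 15.705° (east) — does not cross 180°.
Total crossings: 0.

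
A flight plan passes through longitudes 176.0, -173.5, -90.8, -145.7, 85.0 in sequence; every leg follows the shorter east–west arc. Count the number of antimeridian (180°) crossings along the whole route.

2

Leg 1: +176.0° → -173.5°, shortest Δλ = 10.5° (east) — crosses 180°.
Leg 2: -173.5° → -90.8°, shortest Δλ = 82.7° (east) — does not cross 180°.
Leg 3: -90.8° → -145.7°, shortest Δλ = -54.9° (west) — does not cross 180°.
Leg 4: -145.7° → +85.0°, shortest Δλ = -129.3° (west) — crosses 180°.
Total crossings: 2.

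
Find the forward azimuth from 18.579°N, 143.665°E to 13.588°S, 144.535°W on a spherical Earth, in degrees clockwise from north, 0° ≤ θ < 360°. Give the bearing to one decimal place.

Δλ = -144.535 − 143.665 = -288.200°; wrapped into (−180°, 180°]: 71.800°.
θ = atan2( sin Δλ · cos φ₂ , cos φ₁ · sin φ₂ − sin φ₁ · cos φ₂ · cos Δλ )
  = atan2(0.92338, -0.31942) = 109.082° → normalised to [0°, 360°): 109.082°.

109.1°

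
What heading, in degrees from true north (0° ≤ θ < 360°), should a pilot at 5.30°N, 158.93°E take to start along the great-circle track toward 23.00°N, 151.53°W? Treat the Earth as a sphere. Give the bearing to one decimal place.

Δλ = -151.53 − 158.93 = -310.46°; wrapped into (−180°, 180°]: 49.54°.
θ = atan2( sin Δλ · cos φ₂ , cos φ₁ · sin φ₂ − sin φ₁ · cos φ₂ · cos Δλ )
  = atan2(0.70037, 0.33388) = 64.512° → normalised to [0°, 360°): 64.512°.

64.5°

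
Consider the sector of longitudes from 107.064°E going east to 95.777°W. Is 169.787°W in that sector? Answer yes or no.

Yes

Band width going east from +107.064° to -95.777°: ((-95.777 − 107.064) mod 360) = 157.159°.
Offset of -169.787° east of the west edge: ((-169.787 − 107.064) mod 360) = 83.149°.
83.149° ≤ 157.159° ⇒ inside.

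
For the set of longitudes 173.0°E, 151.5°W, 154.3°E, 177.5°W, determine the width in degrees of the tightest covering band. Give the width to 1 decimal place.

Sort the longitudes: -177.5°, -151.5°, +154.3°, +173.0°.
Eastward gaps between consecutive values (wrapping around): 26.0°, 305.8°, 18.7°, 9.5°.
Largest gap = 305.8° ⇒ minimal covering band is its complement: 360° − 305.8° = 54.2°.
Band runs from +154.3° eastward to -151.5°, crossing the antimeridian.

54.2°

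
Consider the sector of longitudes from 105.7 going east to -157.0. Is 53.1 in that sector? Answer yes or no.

No

Band width going east from +105.7° to -157.0°: ((-157.0 − 105.7) mod 360) = 97.3°.
Offset of +53.1° east of the west edge: ((53.1 − 105.7) mod 360) = 307.4°.
307.4° > 97.3° ⇒ outside.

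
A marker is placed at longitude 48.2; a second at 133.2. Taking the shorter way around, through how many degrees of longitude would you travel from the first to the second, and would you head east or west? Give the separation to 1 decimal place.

85.0° east

Raw difference: 133.2 − 48.2 = 85.0°.
Normalise into (−180°, 180°]: 85.0° stays 85.0°.
Positive ⇒ the second point lies to the east; separation 85.0°.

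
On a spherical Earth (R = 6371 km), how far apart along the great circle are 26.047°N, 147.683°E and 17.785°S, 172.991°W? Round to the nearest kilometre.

Δλ = -172.991 − 147.683 = -320.674°; wrapped into (−180°, 180°]: 39.326°.
Δφ = -17.785 − 26.047 = -43.832°.
a = sin²(Δφ/2) + cos φ₁ · cos φ₂ · sin²(Δλ/2) = 0.236176.
c = 2·atan2(√a, √(1−a)) = 1.01497 rad → d = 6371·c ≈ 6466.35 km.

6466 km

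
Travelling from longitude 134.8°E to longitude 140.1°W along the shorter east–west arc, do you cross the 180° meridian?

Yes

Naïve |-140.1 − 134.8| = 274.9° > 180°, so the shorter arc goes the other way round — across 180°.
Signed shortest Δλ = ((-140.1 − 134.8 + 180) mod 360) − 180 = 85.1°.
Going east by 85.1° from +134.8° passes through 180° before reaching -140.1°.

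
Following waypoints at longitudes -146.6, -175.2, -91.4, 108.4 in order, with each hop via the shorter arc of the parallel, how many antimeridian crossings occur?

Leg 1: -146.6° → -175.2°, shortest Δλ = -28.6° (west) — does not cross 180°.
Leg 2: -175.2° → -91.4°, shortest Δλ = 83.8° (east) — does not cross 180°.
Leg 3: -91.4° → +108.4°, shortest Δλ = -160.2° (west) — crosses 180°.
Total crossings: 1.

1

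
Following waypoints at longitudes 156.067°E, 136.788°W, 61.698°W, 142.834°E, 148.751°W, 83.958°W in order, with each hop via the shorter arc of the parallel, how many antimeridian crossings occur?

Leg 1: +156.067° → -136.788°, shortest Δλ = 67.145° (east) — crosses 180°.
Leg 2: -136.788° → -61.698°, shortest Δλ = 75.09° (east) — does not cross 180°.
Leg 3: -61.698° → +142.834°, shortest Δλ = -155.468° (west) — crosses 180°.
Leg 4: +142.834° → -148.751°, shortest Δλ = 68.415° (east) — crosses 180°.
Leg 5: -148.751° → -83.958°, shortest Δλ = 64.793° (east) — does not cross 180°.
Total crossings: 3.

3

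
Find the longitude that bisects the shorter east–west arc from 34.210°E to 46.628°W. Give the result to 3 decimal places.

Signed shortest Δλ from +34.210° to -46.628° is -80.838°.
Midpoint longitude = +34.210° + (-80.838°)/2 = +34.210° − 40.419° = -6.209°.

6.209°W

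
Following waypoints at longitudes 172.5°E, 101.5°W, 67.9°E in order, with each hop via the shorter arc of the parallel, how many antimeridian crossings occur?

Leg 1: +172.5° → -101.5°, shortest Δλ = 86.0° (east) — crosses 180°.
Leg 2: -101.5° → +67.9°, shortest Δλ = 169.4° (east) — does not cross 180°.
Total crossings: 1.

1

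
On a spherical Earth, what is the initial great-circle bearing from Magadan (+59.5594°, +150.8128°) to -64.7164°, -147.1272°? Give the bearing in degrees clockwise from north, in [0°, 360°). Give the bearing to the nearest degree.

Δλ = -147.1272 − 150.8128 = -297.9400°; wrapped into (−180°, 180°]: 62.0600°.
θ = atan2( sin Δλ · cos φ₂ , cos φ₁ · sin φ₂ − sin φ₁ · cos φ₂ · cos Δλ )
  = atan2(0.37732, -0.63064) = 149.108° → normalised to [0°, 360°): 149.108°.

149°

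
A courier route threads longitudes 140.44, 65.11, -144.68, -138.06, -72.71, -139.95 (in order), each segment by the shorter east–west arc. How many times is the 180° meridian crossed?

Leg 1: +140.44° → +65.11°, shortest Δλ = -75.33° (west) — does not cross 180°.
Leg 2: +65.11° → -144.68°, shortest Δλ = 150.21° (east) — crosses 180°.
Leg 3: -144.68° → -138.06°, shortest Δλ = 6.62° (east) — does not cross 180°.
Leg 4: -138.06° → -72.71°, shortest Δλ = 65.35° (east) — does not cross 180°.
Leg 5: -72.71° → -139.95°, shortest Δλ = -67.24° (west) — does not cross 180°.
Total crossings: 1.

1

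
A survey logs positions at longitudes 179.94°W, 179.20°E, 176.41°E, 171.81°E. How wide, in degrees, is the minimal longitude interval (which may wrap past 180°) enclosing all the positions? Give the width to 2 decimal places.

8.25°

Sort the longitudes: -179.94°, +171.81°, +176.41°, +179.20°.
Eastward gaps between consecutive values (wrapping around): 351.75°, 4.60°, 2.79°, 0.86°.
Largest gap = 351.75° ⇒ minimal covering band is its complement: 360° − 351.75° = 8.25°.
Band runs from +171.81° eastward to -179.94°, crossing the antimeridian.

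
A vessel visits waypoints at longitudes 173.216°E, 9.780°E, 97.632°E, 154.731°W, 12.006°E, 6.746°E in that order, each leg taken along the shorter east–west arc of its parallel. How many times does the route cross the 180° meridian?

1

Leg 1: +173.216° → +9.780°, shortest Δλ = -163.436° (west) — does not cross 180°.
Leg 2: +9.780° → +97.632°, shortest Δλ = 87.852° (east) — does not cross 180°.
Leg 3: +97.632° → -154.731°, shortest Δλ = 107.637° (east) — crosses 180°.
Leg 4: -154.731° → +12.006°, shortest Δλ = 166.737° (east) — does not cross 180°.
Leg 5: +12.006° → +6.746°, shortest Δλ = -5.26° (west) — does not cross 180°.
Total crossings: 1.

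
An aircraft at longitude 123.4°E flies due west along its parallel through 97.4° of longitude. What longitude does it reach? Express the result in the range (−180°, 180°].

26.0°E

Start at +123.4°; shift −97.4° → +26.0°.
+26.0° already lies in (−180°, 180°].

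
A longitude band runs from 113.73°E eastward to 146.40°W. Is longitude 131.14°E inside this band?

Band width going east from +113.73° to -146.40°: ((-146.40 − 113.73) mod 360) = 99.87°.
Offset of +131.14° east of the west edge: ((131.14 − 113.73) mod 360) = 17.41°.
17.41° ≤ 99.87° ⇒ inside.

Yes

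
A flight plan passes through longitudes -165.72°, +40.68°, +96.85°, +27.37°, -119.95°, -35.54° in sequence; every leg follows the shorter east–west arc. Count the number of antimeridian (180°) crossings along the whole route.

1

Leg 1: -165.72° → +40.68°, shortest Δλ = -153.6° (west) — crosses 180°.
Leg 2: +40.68° → +96.85°, shortest Δλ = 56.17° (east) — does not cross 180°.
Leg 3: +96.85° → +27.37°, shortest Δλ = -69.48° (west) — does not cross 180°.
Leg 4: +27.37° → -119.95°, shortest Δλ = -147.32° (west) — does not cross 180°.
Leg 5: -119.95° → -35.54°, shortest Δλ = 84.41° (east) — does not cross 180°.
Total crossings: 1.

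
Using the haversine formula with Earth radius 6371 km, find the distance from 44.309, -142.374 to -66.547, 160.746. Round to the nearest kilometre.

13235 km

Δλ = 160.746 − -142.374 = 303.120°; wrapped into (−180°, 180°]: -56.880°.
Δφ = -66.547 − 44.309 = -110.856°.
a = sin²(Δφ/2) + cos φ₁ · cos φ₂ · sin²(Δλ/2) = 0.742604.
c = 2·atan2(√a, √(1−a)) = 2.07740 rad → d = 6371·c ≈ 13235.09 km.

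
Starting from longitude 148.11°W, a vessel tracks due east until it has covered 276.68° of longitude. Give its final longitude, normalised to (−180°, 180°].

Start at -148.11°; shift +276.68° → +128.57°.
+128.57° already lies in (−180°, 180°].

128.57°E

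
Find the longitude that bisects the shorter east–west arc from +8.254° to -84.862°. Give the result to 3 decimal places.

-38.304°

Signed shortest Δλ from +8.254° to -84.862° is -93.116°.
Midpoint longitude = +8.254° + (-93.116°)/2 = +8.254° − 46.558° = -38.304°.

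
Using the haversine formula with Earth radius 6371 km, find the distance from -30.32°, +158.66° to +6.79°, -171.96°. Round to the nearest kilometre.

5180 km

Δλ = -171.96 − 158.66 = -330.62°; wrapped into (−180°, 180°]: 29.38°.
Δφ = 6.79 − -30.32 = 37.11°.
a = sin²(Δφ/2) + cos φ₁ · cos φ₂ · sin²(Δλ/2) = 0.156383.
c = 2·atan2(√a, √(1−a)) = 0.81312 rad → d = 6371·c ≈ 5180.39 km.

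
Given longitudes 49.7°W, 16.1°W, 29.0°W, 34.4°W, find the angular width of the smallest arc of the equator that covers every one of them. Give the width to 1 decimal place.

Sort the longitudes: -49.7°, -34.4°, -29.0°, -16.1°.
Eastward gaps between consecutive values (wrapping around): 15.3°, 5.4°, 12.9°, 326.4°.
Largest gap = 326.4° ⇒ minimal covering band is its complement: 360° − 326.4° = 33.6°.
Band runs from -49.7° eastward to -16.1°.

33.6°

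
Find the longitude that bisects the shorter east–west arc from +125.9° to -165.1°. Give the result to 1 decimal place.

+160.4°

Signed shortest Δλ from +125.9° to -165.1° is +69.0°.
Midpoint longitude = +125.9° + (+69.0°)/2 = +125.9° + 34.5° = +160.4°.
(The naïve average (+125.9 + -165.1)/2 = -19.6° is on the wrong side of the globe.)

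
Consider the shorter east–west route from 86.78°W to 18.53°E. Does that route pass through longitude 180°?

No

Signed shortest Δλ = ((18.53 − -86.78 + 180) mod 360) − 180 = 105.31°.
Going east by 105.31° from -86.78° reaches +18.53° without touching 180°.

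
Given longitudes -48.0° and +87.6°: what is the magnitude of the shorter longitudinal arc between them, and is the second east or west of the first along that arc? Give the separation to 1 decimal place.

135.6° east

Raw difference: 87.6 − -48.0 = 135.6°.
Normalise into (−180°, 180°]: 135.6° stays 135.6°.
Positive ⇒ the second point lies to the east; separation 135.6°.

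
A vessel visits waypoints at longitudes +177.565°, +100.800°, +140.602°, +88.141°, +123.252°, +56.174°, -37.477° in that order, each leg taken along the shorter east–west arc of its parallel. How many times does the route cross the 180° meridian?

0

Leg 1: +177.565° → +100.800°, shortest Δλ = -76.765° (west) — does not cross 180°.
Leg 2: +100.800° → +140.602°, shortest Δλ = 39.802° (east) — does not cross 180°.
Leg 3: +140.602° → +88.141°, shortest Δλ = -52.461° (west) — does not cross 180°.
Leg 4: +88.141° → +123.252°, shortest Δλ = 35.111° (east) — does not cross 180°.
Leg 5: +123.252° → +56.174°, shortest Δλ = -67.078° (west) — does not cross 180°.
Leg 6: +56.174° → -37.477°, shortest Δλ = -93.651° (west) — does not cross 180°.
Total crossings: 0.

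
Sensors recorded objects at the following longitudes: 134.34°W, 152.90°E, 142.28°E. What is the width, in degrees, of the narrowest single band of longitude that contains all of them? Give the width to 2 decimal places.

Sort the longitudes: -134.34°, +142.28°, +152.90°.
Eastward gaps between consecutive values (wrapping around): 276.62°, 10.62°, 72.76°.
Largest gap = 276.62° ⇒ minimal covering band is its complement: 360° − 276.62° = 83.38°.
Band runs from +142.28° eastward to -134.34°, crossing the antimeridian.

83.38°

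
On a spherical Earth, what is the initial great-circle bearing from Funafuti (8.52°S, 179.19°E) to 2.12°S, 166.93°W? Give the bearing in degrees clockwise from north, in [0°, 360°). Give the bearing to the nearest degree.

Δλ = -166.93 − 179.19 = -346.12°; wrapped into (−180°, 180°]: 13.88°.
θ = atan2( sin Δλ · cos φ₂ , cos φ₁ · sin φ₂ − sin φ₁ · cos φ₂ · cos Δλ )
  = atan2(0.23972, 0.10715) = 65.918° → normalised to [0°, 360°): 65.918°.

66°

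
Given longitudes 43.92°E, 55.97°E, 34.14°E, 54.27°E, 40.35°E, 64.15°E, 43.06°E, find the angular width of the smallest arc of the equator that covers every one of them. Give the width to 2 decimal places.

30.01°

Sort the longitudes: +34.14°, +40.35°, +43.06°, +43.92°, +54.27°, +55.97°, +64.15°.
Eastward gaps between consecutive values (wrapping around): 6.21°, 2.71°, 0.86°, 10.35°, 1.70°, 8.18°, 329.99°.
Largest gap = 329.99° ⇒ minimal covering band is its complement: 360° − 329.99° = 30.01°.
Band runs from +34.14° eastward to +64.15°.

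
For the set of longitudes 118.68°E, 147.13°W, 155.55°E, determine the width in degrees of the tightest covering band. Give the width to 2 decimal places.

94.19°

Sort the longitudes: -147.13°, +118.68°, +155.55°.
Eastward gaps between consecutive values (wrapping around): 265.81°, 36.87°, 57.32°.
Largest gap = 265.81° ⇒ minimal covering band is its complement: 360° − 265.81° = 94.19°.
Band runs from +118.68° eastward to -147.13°, crossing the antimeridian.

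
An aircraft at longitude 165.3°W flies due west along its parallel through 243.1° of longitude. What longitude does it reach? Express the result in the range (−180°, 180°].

48.4°W

Start at -165.3°; shift −243.1° → -408.4°.
-408.4° lies outside (−180°, 180°]; add 360° → -48.4°.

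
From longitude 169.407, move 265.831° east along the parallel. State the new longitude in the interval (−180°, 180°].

Start at +169.407°; shift +265.831° → +435.238°.
+435.238° lies outside (−180°, 180°]; subtract 360° → +75.238°.

+75.238°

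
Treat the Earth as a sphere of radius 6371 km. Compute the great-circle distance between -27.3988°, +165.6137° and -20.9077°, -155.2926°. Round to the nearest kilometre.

4015 km

Δλ = -155.2926 − 165.6137 = -320.9063°; wrapped into (−180°, 180°]: 39.0937°.
Δφ = -20.9077 − -27.3988 = 6.4911°.
a = sin²(Δφ/2) + cos φ₁ · cos φ₂ · sin²(Δλ/2) = 0.096046.
c = 2·atan2(√a, √(1−a)) = 0.63020 rad → d = 6371·c ≈ 4015.03 km.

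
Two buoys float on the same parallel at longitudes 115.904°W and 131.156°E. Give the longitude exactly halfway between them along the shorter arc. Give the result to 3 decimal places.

Signed shortest Δλ from -115.904° to +131.156° is -112.940°.
Midpoint longitude = -115.904° + (-112.940°)/2 = -115.904° − 56.470° = -172.374°.
(The naïve average (-115.904 + +131.156)/2 = 7.626° is on the wrong side of the globe.)

172.374°W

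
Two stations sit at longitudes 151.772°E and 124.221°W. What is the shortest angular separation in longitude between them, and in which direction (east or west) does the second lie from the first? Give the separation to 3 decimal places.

Raw difference: -124.221 − 151.772 = -275.993°.
Normalise into (−180°, 180°]: -275.993° + 360° = 84.007°.
Positive ⇒ the second point lies to the east; separation 84.007°.

84.007° east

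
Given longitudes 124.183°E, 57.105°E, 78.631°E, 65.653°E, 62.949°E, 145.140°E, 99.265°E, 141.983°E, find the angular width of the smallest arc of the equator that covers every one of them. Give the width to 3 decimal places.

Sort the longitudes: +57.105°, +62.949°, +65.653°, +78.631°, +99.265°, +124.183°, +141.983°, +145.140°.
Eastward gaps between consecutive values (wrapping around): 5.844°, 2.704°, 12.978°, 20.634°, 24.918°, 17.800°, 3.157°, 271.965°.
Largest gap = 271.965° ⇒ minimal covering band is its complement: 360° − 271.965° = 88.035°.
Band runs from +57.105° eastward to +145.140°.

88.035°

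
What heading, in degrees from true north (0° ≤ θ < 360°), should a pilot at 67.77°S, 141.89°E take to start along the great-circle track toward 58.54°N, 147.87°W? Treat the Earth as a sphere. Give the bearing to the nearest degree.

Δλ = -147.87 − 141.89 = -289.76°; wrapped into (−180°, 180°]: 70.24°.
θ = atan2( sin Δλ · cos φ₂ , cos φ₁ · sin φ₂ − sin φ₁ · cos φ₂ · cos Δλ )
  = atan2(0.49117, 0.48604) = 45.301° → normalised to [0°, 360°): 45.301°.

45°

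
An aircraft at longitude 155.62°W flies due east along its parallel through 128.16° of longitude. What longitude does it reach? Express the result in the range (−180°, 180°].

Start at -155.62°; shift +128.16° → -27.46°.
-27.46° already lies in (−180°, 180°].

27.46°W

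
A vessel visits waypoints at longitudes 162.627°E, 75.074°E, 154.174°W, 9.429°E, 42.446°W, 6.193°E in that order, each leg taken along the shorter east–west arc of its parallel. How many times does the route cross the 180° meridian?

1

Leg 1: +162.627° → +75.074°, shortest Δλ = -87.553° (west) — does not cross 180°.
Leg 2: +75.074° → -154.174°, shortest Δλ = 130.752° (east) — crosses 180°.
Leg 3: -154.174° → +9.429°, shortest Δλ = 163.603° (east) — does not cross 180°.
Leg 4: +9.429° → -42.446°, shortest Δλ = -51.875° (west) — does not cross 180°.
Leg 5: -42.446° → +6.193°, shortest Δλ = 48.639° (east) — does not cross 180°.
Total crossings: 1.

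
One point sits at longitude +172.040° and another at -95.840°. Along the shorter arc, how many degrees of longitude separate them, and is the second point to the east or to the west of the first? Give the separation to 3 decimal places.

92.120° east

Raw difference: -95.840 − 172.040 = -267.88°.
Normalise into (−180°, 180°]: -267.88° + 360° = 92.12°.
Positive ⇒ the second point lies to the east; separation 92.120°.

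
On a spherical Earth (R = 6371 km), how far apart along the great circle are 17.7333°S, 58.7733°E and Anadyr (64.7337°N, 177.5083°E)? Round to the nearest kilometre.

Δλ = 177.5083 − 58.7733 = 118.7350°.
Δφ = 64.7337 − -17.7333 = 82.4670°.
a = sin²(Δφ/2) + cos φ₁ · cos φ₂ · sin²(Δλ/2) = 0.735449.
c = 2·atan2(√a, √(1−a)) = 2.06111 rad → d = 6371·c ≈ 13131.30 km.

13131 km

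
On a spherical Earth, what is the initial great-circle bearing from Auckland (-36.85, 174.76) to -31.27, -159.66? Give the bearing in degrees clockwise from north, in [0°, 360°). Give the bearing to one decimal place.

82.7°

Δλ = -159.66 − 174.76 = -334.42°; wrapped into (−180°, 180°]: 25.58°.
θ = atan2( sin Δλ · cos φ₂ , cos φ₁ · sin φ₂ − sin φ₁ · cos φ₂ · cos Δλ )
  = atan2(0.36905, 0.04699) = 82.743° → normalised to [0°, 360°): 82.743°.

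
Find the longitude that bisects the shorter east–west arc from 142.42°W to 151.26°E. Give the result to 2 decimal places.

175.58°W

Signed shortest Δλ from -142.42° to +151.26° is -66.32°.
Midpoint longitude = -142.42° + (-66.32°)/2 = -142.42° − 33.16° = -175.58°.
(The naïve average (-142.42 + +151.26)/2 = 4.42° is on the wrong side of the globe.)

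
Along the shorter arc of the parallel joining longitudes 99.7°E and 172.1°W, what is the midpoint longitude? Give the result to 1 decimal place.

Signed shortest Δλ from +99.7° to -172.1° is +88.2°.
Midpoint longitude = +99.7° + (+88.2°)/2 = +99.7° + 44.1° = +143.8°.
(The naïve average (+99.7 + -172.1)/2 = -36.2° is on the wrong side of the globe.)

143.8°E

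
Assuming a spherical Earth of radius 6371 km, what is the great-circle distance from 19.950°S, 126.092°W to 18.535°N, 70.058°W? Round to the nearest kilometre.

7459 km

Δλ = -70.058 − -126.092 = 56.034°.
Δφ = 18.535 − -19.950 = 38.485°.
a = sin²(Δφ/2) + cos φ₁ · cos φ₂ · sin²(Δλ/2) = 0.305265.
c = 2·atan2(√a, √(1−a)) = 1.17074 rad → d = 6371·c ≈ 7458.78 km.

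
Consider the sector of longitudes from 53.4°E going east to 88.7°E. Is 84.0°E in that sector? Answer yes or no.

Yes

Band width going east from +53.4° to +88.7°: ((88.7 − 53.4) mod 360) = 35.3°.
Offset of +84.0° east of the west edge: ((84.0 − 53.4) mod 360) = 30.6°.
30.6° ≤ 35.3° ⇒ inside.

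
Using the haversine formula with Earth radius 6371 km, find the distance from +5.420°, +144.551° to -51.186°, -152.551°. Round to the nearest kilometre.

8655 km

Δλ = -152.551 − 144.551 = -297.102°; wrapped into (−180°, 180°]: 62.898°.
Δφ = -51.186 − 5.420 = -56.606°.
a = sin²(Δφ/2) + cos φ₁ · cos φ₂ · sin²(Δλ/2) = 0.394661.
c = 2·atan2(√a, √(1−a)) = 1.35853 rad → d = 6371·c ≈ 8655.19 km.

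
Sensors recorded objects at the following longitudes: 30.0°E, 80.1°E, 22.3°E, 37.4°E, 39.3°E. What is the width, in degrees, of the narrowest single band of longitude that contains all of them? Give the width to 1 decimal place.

57.8°

Sort the longitudes: +22.3°, +30.0°, +37.4°, +39.3°, +80.1°.
Eastward gaps between consecutive values (wrapping around): 7.7°, 7.4°, 1.9°, 40.8°, 302.2°.
Largest gap = 302.2° ⇒ minimal covering band is its complement: 360° − 302.2° = 57.8°.
Band runs from +22.3° eastward to +80.1°.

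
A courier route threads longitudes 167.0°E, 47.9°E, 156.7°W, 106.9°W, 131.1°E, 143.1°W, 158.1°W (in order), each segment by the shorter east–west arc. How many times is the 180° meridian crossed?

3

Leg 1: +167.0° → +47.9°, shortest Δλ = -119.1° (west) — does not cross 180°.
Leg 2: +47.9° → -156.7°, shortest Δλ = 155.4° (east) — crosses 180°.
Leg 3: -156.7° → -106.9°, shortest Δλ = 49.8° (east) — does not cross 180°.
Leg 4: -106.9° → +131.1°, shortest Δλ = -122.0° (west) — crosses 180°.
Leg 5: +131.1° → -143.1°, shortest Δλ = 85.8° (east) — crosses 180°.
Leg 6: -143.1° → -158.1°, shortest Δλ = -15.0° (west) — does not cross 180°.
Total crossings: 3.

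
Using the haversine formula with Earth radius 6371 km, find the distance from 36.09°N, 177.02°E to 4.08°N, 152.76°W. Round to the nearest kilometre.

4715 km

Δλ = -152.76 − 177.02 = -329.78°; wrapped into (−180°, 180°]: 30.22°.
Δφ = 4.08 − 36.09 = -32.01°.
a = sin²(Δφ/2) + cos φ₁ · cos φ₂ · sin²(Δλ/2) = 0.130793.
c = 2·atan2(√a, √(1−a)) = 0.74008 rad → d = 6371·c ≈ 4715.06 km.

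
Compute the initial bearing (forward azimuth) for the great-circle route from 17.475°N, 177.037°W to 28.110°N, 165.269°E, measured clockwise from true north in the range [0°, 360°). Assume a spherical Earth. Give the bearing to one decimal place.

306.3°

Δλ = 165.269 − -177.037 = 342.306°; wrapped into (−180°, 180°]: -17.694°.
θ = atan2( sin Δλ · cos φ₂ , cos φ₁ · sin φ₂ − sin φ₁ · cos φ₂ · cos Δλ )
  = atan2(-0.26808, 0.19708) = -53.678° → normalised to [0°, 360°): 306.322°.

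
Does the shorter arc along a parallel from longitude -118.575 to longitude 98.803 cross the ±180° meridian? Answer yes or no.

Yes

Naïve |98.803 − -118.575| = 217.378° > 180°, so the shorter arc goes the other way round — across 180°.
Signed shortest Δλ = ((98.803 − -118.575 + 180) mod 360) − 180 = -142.622°.
Going west by 142.622° from -118.575° passes through 180° before reaching +98.803°.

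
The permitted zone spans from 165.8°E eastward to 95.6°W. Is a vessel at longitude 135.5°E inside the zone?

Band width going east from +165.8° to -95.6°: ((-95.6 − 165.8) mod 360) = 98.6°.
Offset of +135.5° east of the west edge: ((135.5 − 165.8) mod 360) = 329.7°.
329.7° > 98.6° ⇒ outside.

No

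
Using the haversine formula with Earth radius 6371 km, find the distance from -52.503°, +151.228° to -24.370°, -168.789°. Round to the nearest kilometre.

4583 km

Δλ = -168.789 − 151.228 = -320.017°; wrapped into (−180°, 180°]: 39.983°.
Δφ = -24.370 − -52.503 = 28.133°.
a = sin²(Δφ/2) + cos φ₁ · cos φ₂ · sin²(Δλ/2) = 0.123882.
c = 2·atan2(√a, √(1−a)) = 0.71935 rad → d = 6371·c ≈ 4582.95 km.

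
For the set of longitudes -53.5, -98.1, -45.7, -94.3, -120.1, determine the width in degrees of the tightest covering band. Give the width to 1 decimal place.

Sort the longitudes: -120.1°, -98.1°, -94.3°, -53.5°, -45.7°.
Eastward gaps between consecutive values (wrapping around): 22.0°, 3.8°, 40.8°, 7.8°, 285.6°.
Largest gap = 285.6° ⇒ minimal covering band is its complement: 360° − 285.6° = 74.4°.
Band runs from -120.1° eastward to -45.7°.

74.4°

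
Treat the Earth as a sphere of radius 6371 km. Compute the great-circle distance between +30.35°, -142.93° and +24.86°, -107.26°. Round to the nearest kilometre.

Δλ = -107.26 − -142.93 = 35.67°.
Δφ = 24.86 − 30.35 = -5.49°.
a = sin²(Δφ/2) + cos φ₁ · cos φ₂ · sin²(Δλ/2) = 0.075742.
c = 2·atan2(√a, √(1−a)) = 0.55762 rad → d = 6371·c ≈ 3552.62 km.

3553 km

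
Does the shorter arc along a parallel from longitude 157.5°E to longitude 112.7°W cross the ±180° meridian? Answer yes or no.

Naïve |-112.7 − 157.5| = 270.2° > 180°, so the shorter arc goes the other way round — across 180°.
Signed shortest Δλ = ((-112.7 − 157.5 + 180) mod 360) − 180 = 89.8°.
Going east by 89.8° from +157.5° passes through 180° before reaching -112.7°.

Yes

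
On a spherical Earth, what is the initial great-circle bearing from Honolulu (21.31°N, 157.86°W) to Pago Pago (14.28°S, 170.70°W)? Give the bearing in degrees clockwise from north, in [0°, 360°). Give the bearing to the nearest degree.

Δλ = -170.70 − -157.86 = -12.84°.
θ = atan2( sin Δλ · cos φ₂ , cos φ₁ · sin φ₂ − sin φ₁ · cos φ₂ · cos Δλ )
  = atan2(-0.21536, -0.57317) = -159.407° → normalised to [0°, 360°): 200.593°.

201°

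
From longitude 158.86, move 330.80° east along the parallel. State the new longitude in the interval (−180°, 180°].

+129.66°

Start at +158.86°; shift +330.80° → +489.66°.
+489.66° lies outside (−180°, 180°]; subtract 360° → +129.66°.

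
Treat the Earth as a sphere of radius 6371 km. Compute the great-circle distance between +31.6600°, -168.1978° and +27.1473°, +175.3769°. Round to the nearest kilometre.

1666 km

Δλ = 175.3769 − -168.1978 = 343.5747°; wrapped into (−180°, 180°]: -16.4253°.
Δφ = 27.1473 − 31.6600 = -4.5127°.
a = sin²(Δφ/2) + cos φ₁ · cos φ₂ · sin²(Δλ/2) = 0.017005.
c = 2·atan2(√a, √(1−a)) = 0.26155 rad → d = 6371·c ≈ 1666.36 km.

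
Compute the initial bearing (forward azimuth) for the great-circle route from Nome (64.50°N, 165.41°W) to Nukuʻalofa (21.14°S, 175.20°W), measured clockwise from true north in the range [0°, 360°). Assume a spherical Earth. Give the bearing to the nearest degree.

189°

Δλ = -175.20 − -165.41 = -9.79°.
θ = atan2( sin Δλ · cos φ₂ , cos φ₁ · sin φ₂ − sin φ₁ · cos φ₂ · cos Δλ )
  = atan2(-0.15859, -0.98485) = -170.852° → normalised to [0°, 360°): 189.148°.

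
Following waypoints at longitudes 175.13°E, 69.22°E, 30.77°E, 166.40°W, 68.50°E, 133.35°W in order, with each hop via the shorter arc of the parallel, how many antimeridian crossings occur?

Leg 1: +175.13° → +69.22°, shortest Δλ = -105.91° (west) — does not cross 180°.
Leg 2: +69.22° → +30.77°, shortest Δλ = -38.45° (west) — does not cross 180°.
Leg 3: +30.77° → -166.40°, shortest Δλ = 162.83° (east) — crosses 180°.
Leg 4: -166.40° → +68.50°, shortest Δλ = -125.1° (west) — crosses 180°.
Leg 5: +68.50° → -133.35°, shortest Δλ = 158.15° (east) — crosses 180°.
Total crossings: 3.

3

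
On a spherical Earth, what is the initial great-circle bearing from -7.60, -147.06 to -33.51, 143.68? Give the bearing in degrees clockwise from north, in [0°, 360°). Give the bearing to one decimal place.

Δλ = 143.68 − -147.06 = 290.74°; wrapped into (−180°, 180°]: -69.26°.
θ = atan2( sin Δλ · cos φ₂ , cos φ₁ · sin φ₂ − sin φ₁ · cos φ₂ · cos Δλ )
  = atan2(-0.77976, -0.50818) = -123.093° → normalised to [0°, 360°): 236.907°.

236.9°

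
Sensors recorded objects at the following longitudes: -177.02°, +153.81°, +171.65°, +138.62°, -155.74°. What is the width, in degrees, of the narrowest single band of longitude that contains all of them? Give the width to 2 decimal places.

65.64°

Sort the longitudes: -177.02°, -155.74°, +138.62°, +153.81°, +171.65°.
Eastward gaps between consecutive values (wrapping around): 21.28°, 294.36°, 15.19°, 17.84°, 11.33°.
Largest gap = 294.36° ⇒ minimal covering band is its complement: 360° − 294.36° = 65.64°.
Band runs from +138.62° eastward to -155.74°, crossing the antimeridian.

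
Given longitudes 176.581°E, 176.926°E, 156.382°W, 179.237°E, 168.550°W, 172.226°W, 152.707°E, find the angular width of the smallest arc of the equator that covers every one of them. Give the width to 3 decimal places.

50.911°

Sort the longitudes: -172.226°, -168.550°, -156.382°, +152.707°, +176.581°, +176.926°, +179.237°.
Eastward gaps between consecutive values (wrapping around): 3.676°, 12.168°, 309.089°, 23.874°, 0.345°, 2.311°, 8.537°.
Largest gap = 309.089° ⇒ minimal covering band is its complement: 360° − 309.089° = 50.911°.
Band runs from +152.707° eastward to -156.382°, crossing the antimeridian.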